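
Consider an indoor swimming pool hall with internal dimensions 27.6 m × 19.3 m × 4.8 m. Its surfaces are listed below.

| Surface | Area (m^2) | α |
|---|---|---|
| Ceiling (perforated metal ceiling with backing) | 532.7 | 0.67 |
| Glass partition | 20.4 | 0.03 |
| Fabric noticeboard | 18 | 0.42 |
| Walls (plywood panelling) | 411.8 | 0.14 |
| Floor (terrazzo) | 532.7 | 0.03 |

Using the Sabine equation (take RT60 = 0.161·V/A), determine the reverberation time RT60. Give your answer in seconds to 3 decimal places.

Equivalent absorption area: A = 532.7*0.67 + 20.4*0.03 + 18*0.42 + 411.8*0.14 + 532.7*0.03 = 438.714 m^2.
Volume V = 27.6 × 19.3 × 4.8 = 2556.864 m³.
T = 0.161 V/A = 0.161·2556.864/438.714 = 0.938 s.

0.938 s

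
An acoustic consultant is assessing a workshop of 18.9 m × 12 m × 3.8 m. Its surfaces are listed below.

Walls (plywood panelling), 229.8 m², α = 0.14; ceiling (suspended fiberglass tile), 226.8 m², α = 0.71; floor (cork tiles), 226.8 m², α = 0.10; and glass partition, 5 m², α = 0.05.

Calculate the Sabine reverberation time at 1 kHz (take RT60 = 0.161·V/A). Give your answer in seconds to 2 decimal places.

Total absorption A = 229.8·0.14 + 226.8·0.71 + 226.8·0.10 + 5·0.05
  = 32.172 + 161.028 + 22.680 + 0.250 = 216.130 m² sabins.
Room volume: 861.84 m³.
RT60 = 0.161 · V / A = 0.161 × 861.84 / 216.130 = 0.64 s.

0.64 sec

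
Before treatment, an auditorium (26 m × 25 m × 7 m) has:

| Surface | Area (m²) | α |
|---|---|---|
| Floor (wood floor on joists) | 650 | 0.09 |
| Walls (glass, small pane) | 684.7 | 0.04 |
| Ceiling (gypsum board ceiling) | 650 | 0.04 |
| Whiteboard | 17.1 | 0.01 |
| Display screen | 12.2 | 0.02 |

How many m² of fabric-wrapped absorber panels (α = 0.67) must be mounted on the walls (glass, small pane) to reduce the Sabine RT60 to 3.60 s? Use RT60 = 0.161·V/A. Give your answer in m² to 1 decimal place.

Summing Sᵢαᵢ: 58.500 + 27.388 + 26.000 + 0.171 + 0.244 → A₁ = 112.303 sabins.
Required A₂ = 0.161·4550/3.60 = 203.486 sabins.
ΔA needed = 203.486 − 112.303 = 91.183 sabins.
Each m² of panel replacing the walls (glass, small pane) adds (0.67 − 0.04) = 0.63 sabins.
Area = ΔA/Δα = 91.183/0.63 = 144.7 m².

144.7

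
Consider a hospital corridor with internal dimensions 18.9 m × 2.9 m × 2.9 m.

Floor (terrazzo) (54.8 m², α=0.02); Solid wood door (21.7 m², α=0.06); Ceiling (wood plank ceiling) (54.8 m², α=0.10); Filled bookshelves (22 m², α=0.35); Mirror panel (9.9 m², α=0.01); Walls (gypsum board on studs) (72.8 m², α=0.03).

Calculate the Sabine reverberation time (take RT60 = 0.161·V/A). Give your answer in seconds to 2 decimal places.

A = Σ Sᵢαᵢ = 54.8·0.02 + 21.7·0.06 + 54.8·0.10 + 22·0.35 + 9.9·0.01 + 72.8·0.03 = 17.861 sabins.
Volume V = 18.9 × 2.9 × 2.9 = 158.949 m³.
T = 0.161 V/A = 0.161·158.949/17.861 = 1.43 s.

1.43 sec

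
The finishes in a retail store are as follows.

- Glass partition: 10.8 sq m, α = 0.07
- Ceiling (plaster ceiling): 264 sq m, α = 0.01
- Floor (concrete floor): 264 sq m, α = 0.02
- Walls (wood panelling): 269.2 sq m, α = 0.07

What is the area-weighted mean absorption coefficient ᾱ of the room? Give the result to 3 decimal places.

Total surface area S = 808.0 sq m.
Σ(Sᵢαᵢ) = 10.8×0.07 + 264×0.01 + 264×0.02 + 269.2×0.07 = 27.520.
ᾱ = A/S = 0.034.

0.034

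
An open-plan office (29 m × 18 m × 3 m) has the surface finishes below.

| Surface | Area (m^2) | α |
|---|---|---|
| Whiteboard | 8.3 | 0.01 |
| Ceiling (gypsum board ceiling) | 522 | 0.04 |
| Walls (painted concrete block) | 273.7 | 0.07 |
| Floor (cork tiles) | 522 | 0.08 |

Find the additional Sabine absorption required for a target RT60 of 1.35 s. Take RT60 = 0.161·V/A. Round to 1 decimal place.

A₁ = Σ Sᵢαᵢ = 8.3·0.01 + 522·0.04 + 273.7·0.07 + 522·0.08 = 81.882 sabins.
For T = 1.35 s, need A₂ = 0.161·V/T = 0.161·1566/1.35 = 186.760 sabins.
Additional absorption ΔA = 186.760 − 81.882 = 104.9 sabins.

104.9 sabins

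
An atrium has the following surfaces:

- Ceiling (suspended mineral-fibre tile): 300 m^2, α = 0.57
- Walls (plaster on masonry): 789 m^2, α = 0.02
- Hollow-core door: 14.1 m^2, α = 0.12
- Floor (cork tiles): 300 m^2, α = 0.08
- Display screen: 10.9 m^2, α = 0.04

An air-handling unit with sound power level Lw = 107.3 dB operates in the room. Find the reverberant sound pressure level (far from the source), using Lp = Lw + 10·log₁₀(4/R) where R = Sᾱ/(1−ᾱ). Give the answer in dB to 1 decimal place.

A = 212.908 sabins; S = 1414.0 m^2.
ᾱ = 212.908/1414.0 = 0.1506; R = Sᾱ/(1−ᾱ) = 212.908/(1−0.1506) = 250.657 m^2.
Lp = Lw + 10 log₁₀(4/R) = 107.3 -17.97 = 89.3 dB.

89.3 dB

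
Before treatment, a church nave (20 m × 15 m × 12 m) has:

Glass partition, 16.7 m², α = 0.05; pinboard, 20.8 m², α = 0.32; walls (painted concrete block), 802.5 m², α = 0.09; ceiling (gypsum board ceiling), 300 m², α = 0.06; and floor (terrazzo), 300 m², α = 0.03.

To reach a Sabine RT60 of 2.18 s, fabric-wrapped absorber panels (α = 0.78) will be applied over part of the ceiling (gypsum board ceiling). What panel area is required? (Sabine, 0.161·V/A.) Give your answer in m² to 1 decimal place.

221.0

A₁ = Σ Sᵢαᵢ = 16.7×0.05 + 20.8×0.32 + 802.5×0.09 + 300×0.06 + 300×0.03 = 106.716 sabins.
V = 3600 m³. Target absorption A₂ = 0.161 × 3600 / 2.18 = 265.872 sabins.
Absorption to add: 265.872 − 106.716 = 159.156 sabins.
Net gain per m²: Δα = 0.78 − 0.06 = 0.72.
Area = ΔA/Δα = 159.156/0.72 = 221.0 m².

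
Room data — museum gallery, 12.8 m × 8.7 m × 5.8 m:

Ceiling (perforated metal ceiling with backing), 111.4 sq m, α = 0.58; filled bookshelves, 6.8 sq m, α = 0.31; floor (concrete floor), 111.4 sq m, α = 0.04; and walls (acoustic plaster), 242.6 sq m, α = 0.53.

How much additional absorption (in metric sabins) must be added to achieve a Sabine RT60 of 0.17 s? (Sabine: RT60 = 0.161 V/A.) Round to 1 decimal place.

Total absorption A₁ = 111.4×0.58 + 6.8×0.31 + 111.4×0.04 + 242.6×0.53
  = 64.612 + 2.108 + 4.456 + 128.578 = 199.754 sq m sabins.
Target A₂ = 0.161·645.888/0.17 = 611.694 sabins (V = 645.888 m³).
ΔA = A₂ − A₁ = 611.694 − 199.754 = 411.9 sabins.

411.9 sabins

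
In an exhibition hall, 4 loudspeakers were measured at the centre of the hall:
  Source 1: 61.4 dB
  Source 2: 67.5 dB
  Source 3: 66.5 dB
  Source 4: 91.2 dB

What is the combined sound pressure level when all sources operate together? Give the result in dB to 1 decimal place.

Converting to relative power and adding: 10^(61.4/10) + 10^(67.5/10) + 10^(66.5/10) + 10^(91.2/10) = 1.33e+09.
L_total = 10·log₁₀(1.33e+09) = 91.2 dB.

91.2 dB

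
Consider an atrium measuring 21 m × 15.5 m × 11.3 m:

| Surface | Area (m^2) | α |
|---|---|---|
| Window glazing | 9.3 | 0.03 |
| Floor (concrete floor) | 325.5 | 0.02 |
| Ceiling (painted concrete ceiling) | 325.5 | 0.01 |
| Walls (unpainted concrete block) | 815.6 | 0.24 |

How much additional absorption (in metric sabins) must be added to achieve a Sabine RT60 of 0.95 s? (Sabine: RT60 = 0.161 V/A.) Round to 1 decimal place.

417.6 sabins

A₁ = Σ Sᵢαᵢ = 9.3*0.03 + 325.5*0.02 + 325.5*0.01 + 815.6*0.24 = 205.788 sabins.
V = 3678.15 m³. Required absorption A₂ = 0.161 × 3678.15 / 0.95 = 623.350 sabins.
Additional absorption ΔA = 623.350 − 205.788 = 417.6 sabins.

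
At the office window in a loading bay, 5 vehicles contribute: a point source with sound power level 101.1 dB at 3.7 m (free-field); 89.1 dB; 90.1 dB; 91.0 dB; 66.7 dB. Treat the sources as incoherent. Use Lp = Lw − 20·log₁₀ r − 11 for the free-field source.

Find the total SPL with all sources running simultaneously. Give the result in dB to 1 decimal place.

Source at 3.7 m: Lp = 101.1 − 20·log₁₀(3.7) − 11 = 78.7 dB.
Sum in the linear (power) domain: Σ 10^(Lᵢ/10) = 10^(78.7/10) + 10^(89.1/10) + 10^(90.1/10) + 10^(91.0/10) + 10^(66.7/10) = 3.174e+09.
L_total = 10·log₁₀(3.174e+09) = 95.0 dB.

95.0 dB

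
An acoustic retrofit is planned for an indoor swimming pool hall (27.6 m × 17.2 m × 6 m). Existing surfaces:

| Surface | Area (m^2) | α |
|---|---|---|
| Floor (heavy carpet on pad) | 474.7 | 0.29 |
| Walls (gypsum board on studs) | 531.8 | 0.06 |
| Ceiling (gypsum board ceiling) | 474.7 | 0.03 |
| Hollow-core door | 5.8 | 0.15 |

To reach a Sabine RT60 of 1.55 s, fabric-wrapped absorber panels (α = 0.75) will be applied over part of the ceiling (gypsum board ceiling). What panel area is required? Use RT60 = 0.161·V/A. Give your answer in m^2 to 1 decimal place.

Equivalent absorption area: A₁ = 474.7*0.29 + 531.8*0.06 + 474.7*0.03 + 5.8*0.15 = 184.682 m^2.
Required A₂ = 0.161·2848.32/1.55 = 295.858 sabins.
Absorption to add: 295.858 − 184.682 = 111.176 sabins.
Net gain per m^2: Δα = 0.75 − 0.03 = 0.72.
Panel area = 111.176 / 0.72 = 154.4 m^2.

154.4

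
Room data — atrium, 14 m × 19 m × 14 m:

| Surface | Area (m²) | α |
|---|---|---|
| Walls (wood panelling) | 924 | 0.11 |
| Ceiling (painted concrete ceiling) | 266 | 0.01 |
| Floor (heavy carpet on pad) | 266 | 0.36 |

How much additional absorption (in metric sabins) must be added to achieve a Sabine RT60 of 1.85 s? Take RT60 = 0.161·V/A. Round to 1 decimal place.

Equivalent absorption area: A₁ = 924×0.11 + 266×0.01 + 266×0.36 = 200.060 m².
Target A₂ = 0.161·3724/1.85 = 324.089 sabins (V = 3724 m³).
Additional absorption ΔA = 324.089 − 200.060 = 124.0 sabins.

124.0 sabins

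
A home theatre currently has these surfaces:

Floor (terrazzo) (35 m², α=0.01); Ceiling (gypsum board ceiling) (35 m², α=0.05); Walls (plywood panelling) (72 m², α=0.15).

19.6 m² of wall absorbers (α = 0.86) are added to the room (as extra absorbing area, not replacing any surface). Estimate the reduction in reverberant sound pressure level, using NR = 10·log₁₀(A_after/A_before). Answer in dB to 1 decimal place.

Total absorption A_before = 35×0.01 + 35×0.05 + 72×0.15
  = 0.350 + 1.750 + 10.800 = 12.900 m² sabins.
Treatment contributes 19.6·0.86 = 16.856 sabins.
A_after = 12.900 + 16.856 = 29.756 sabins.
NR = 10·log₁₀(29.756/12.900) = 3.6 dB.

3.6 dB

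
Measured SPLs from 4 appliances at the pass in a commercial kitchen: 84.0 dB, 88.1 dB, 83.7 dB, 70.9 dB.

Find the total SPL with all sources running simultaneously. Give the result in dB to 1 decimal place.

90.6 dB

Σ 10^(Lᵢ/10) = 1.144e+09.
Combined level = 10 log₁₀(1.144e+09) = 90.6 dB.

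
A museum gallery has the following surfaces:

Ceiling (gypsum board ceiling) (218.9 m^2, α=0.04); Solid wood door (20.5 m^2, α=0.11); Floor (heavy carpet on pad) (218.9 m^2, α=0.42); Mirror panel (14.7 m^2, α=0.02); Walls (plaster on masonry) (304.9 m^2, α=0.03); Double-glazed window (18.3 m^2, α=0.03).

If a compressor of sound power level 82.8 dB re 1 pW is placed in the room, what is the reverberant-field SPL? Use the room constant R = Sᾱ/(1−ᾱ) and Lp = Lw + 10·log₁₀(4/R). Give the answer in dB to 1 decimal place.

67.6 dB

A = 112.939 sabins; S = 796.2 m^2.
ᾱ = 112.939/796.2 = 0.1418; R = Sᾱ/(1−ᾱ) = 112.939/(1−0.1418) = 131.600 m^2.
Lp = Lw + 10 log₁₀(4/R) = 82.8 -15.17 = 67.6 dB.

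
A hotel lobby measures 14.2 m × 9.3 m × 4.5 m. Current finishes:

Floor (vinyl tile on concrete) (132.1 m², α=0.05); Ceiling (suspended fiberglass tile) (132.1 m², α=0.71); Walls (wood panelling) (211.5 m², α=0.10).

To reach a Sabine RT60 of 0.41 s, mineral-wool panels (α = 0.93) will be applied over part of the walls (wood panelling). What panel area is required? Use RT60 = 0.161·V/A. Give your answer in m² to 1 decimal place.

A₁ = Σ Sᵢαᵢ = 132.1·0.05 + 132.1·0.71 + 211.5·0.10 = 121.546 sabins.
V = 594.27 m³. Target absorption A₂ = 0.161 × 594.27 / 0.41 = 233.360 sabins.
ΔA needed = 233.360 − 121.546 = 111.814 sabins.
Each m² of panel replacing the walls (wood panelling) adds (0.93 − 0.10) = 0.83 sabins.
Panel area = 111.814 / 0.83 = 134.7 m².

134.7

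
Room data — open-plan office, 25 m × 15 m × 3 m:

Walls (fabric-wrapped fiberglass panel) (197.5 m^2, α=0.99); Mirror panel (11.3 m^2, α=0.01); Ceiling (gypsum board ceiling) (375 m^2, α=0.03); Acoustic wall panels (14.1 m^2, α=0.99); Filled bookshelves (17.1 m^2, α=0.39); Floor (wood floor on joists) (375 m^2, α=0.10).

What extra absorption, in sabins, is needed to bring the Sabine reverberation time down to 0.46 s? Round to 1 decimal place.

128.7 sabins

Summing Sᵢαᵢ: 195.525 + 0.113 + 11.250 + 13.959 + 6.669 + 37.500 → A₁ = 265.016 sabins.
Target A₂ = 0.161·1125/0.46 = 393.750 sabins (V = 1125 m³).
Additional absorption ΔA = 393.750 − 265.016 = 128.7 sabins.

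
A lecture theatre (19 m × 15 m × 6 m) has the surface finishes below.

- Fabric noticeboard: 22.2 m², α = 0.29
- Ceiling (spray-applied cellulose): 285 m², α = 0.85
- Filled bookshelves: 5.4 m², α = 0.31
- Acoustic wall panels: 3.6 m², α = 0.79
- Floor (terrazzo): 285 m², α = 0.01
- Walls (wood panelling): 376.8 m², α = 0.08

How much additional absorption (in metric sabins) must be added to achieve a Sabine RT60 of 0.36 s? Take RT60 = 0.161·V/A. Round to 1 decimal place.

Total absorption A₁ = 22.2*0.29 + 285*0.85 + 5.4*0.31 + 3.6*0.79 + 285*0.01 + 376.8*0.08
  = 6.438 + 242.250 + 1.674 + 2.844 + 2.850 + 30.144 = 286.200 m² sabins.
V = 1710 m³. Required absorption A₂ = 0.161 × 1710 / 0.36 = 764.750 sabins.
Shortfall: 764.750 − 286.200 = 478.6 sabins.

478.6 sabins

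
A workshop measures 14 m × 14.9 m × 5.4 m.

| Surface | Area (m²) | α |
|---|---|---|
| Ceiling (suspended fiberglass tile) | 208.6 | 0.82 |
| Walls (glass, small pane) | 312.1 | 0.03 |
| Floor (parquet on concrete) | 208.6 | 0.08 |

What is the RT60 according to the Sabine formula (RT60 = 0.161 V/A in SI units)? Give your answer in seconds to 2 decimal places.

Total absorption A = 208.6×0.82 + 312.1×0.03 + 208.6×0.08
  = 171.052 + 9.363 + 16.688 = 197.103 m² sabins.
Volume V = 14 × 14.9 × 5.4 = 1126.44 m³.
Sabine: RT60 = 0.161 × 1126.44 / 197.103 = 0.92 s.

0.92 s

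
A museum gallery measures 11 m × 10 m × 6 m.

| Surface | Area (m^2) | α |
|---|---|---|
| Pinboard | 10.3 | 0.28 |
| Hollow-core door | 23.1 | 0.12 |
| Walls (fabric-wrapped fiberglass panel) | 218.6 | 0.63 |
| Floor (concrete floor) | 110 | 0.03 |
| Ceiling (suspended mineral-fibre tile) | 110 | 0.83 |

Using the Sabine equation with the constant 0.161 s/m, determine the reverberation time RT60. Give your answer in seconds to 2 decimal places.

Total absorption A = 10.3*0.28 + 23.1*0.12 + 218.6*0.63 + 110*0.03 + 110*0.83
  = 2.884 + 2.772 + 137.718 + 3.300 + 91.300 = 237.974 m^2 sabins.
V = 11·10·6 = 660 m³.
RT60 = 0.161 · V / A = 0.161 × 660 / 237.974 = 0.45 s.

0.45 seconds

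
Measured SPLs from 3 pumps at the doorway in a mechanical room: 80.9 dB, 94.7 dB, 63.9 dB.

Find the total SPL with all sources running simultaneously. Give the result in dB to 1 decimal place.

94.9 dB

Converting to relative power and adding: 10^(80.9/10) + 10^(94.7/10) + 10^(63.9/10) = 3.077e+09.
L_total = 10·log₁₀(3.077e+09) = 94.9 dB.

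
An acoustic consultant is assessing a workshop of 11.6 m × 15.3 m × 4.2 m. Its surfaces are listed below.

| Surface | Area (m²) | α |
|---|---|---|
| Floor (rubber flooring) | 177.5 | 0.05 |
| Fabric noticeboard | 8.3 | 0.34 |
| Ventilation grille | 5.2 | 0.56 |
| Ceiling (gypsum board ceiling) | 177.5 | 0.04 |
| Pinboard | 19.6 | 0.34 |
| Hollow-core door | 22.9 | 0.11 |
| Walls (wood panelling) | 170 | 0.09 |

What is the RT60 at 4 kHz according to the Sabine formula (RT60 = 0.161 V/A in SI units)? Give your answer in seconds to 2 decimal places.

Summing Sᵢαᵢ: 8.875 + 2.822 + 2.912 + 7.100 + 6.664 + 2.519 + 15.300 → A = 46.192 sabins.
Volume V = 11.6 × 15.3 × 4.2 = 745.416 m³.
RT60 = 0.161 · V / A = 0.161 × 745.416 / 46.192 = 2.60 s.

2.60 sec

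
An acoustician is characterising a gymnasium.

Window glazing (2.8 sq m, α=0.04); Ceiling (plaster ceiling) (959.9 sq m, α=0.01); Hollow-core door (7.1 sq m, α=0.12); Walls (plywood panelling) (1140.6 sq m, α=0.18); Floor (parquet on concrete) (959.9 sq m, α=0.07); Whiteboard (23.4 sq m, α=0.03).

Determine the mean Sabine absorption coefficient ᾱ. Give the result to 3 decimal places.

S = Σ Sᵢ = 2.8 + 959.9 + 7.1 + 1140.6 + 959.9 + 23.4 = 3093.7 sq m.
A = 2.8×0.04 + 959.9×0.01 + 7.1×0.12 + 1140.6×0.18 + 959.9×0.07 + 23.4×0.03 = 283.766 sabins.
ᾱ = 283.766 / 3093.7 = 0.092.

0.092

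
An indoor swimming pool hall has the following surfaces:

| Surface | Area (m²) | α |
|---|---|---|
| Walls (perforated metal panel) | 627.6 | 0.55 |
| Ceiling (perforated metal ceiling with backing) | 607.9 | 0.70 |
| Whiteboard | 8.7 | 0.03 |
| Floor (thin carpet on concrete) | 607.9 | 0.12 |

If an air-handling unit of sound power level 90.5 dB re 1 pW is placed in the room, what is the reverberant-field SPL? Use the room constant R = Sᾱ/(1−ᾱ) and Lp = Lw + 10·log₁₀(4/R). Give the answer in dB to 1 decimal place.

64.6 dB

Σ(Sᵢαᵢ) = 627.6×0.55 + 607.9×0.70 + 8.7×0.03 + 607.9×0.12 = 843.919; total area S = 1852.1 m².
ᾱ = 0.4557, so room constant R = A/(1−ᾱ) = 1550.467 m².
Lp = Lw + 10 log₁₀(4/R) = 90.5 -25.88 = 64.6 dB.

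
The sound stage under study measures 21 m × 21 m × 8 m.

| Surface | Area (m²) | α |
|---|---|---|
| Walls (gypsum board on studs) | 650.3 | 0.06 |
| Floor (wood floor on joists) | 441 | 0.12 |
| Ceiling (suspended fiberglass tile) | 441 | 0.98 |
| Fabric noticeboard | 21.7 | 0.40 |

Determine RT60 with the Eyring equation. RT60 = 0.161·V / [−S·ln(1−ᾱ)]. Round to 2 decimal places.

0.87 s

Total surface area S = 650.3 + 441 + 441 + 21.7 = 1554.0 m².
Σ(Sᵢαᵢ) = 650.3×0.06 + 441×0.12 + 441×0.98 + 21.7×0.40 = 532.798.
ᾱ = 532.798 / 1554.0 = 0.3429.
Eyring denominator: −S ln(1−ᾱ) = 652.554.
V = 21 × 21 × 8 = 3528 m³.
RT60 = 0.161 × 3528 / 652.554 = 0.87 s.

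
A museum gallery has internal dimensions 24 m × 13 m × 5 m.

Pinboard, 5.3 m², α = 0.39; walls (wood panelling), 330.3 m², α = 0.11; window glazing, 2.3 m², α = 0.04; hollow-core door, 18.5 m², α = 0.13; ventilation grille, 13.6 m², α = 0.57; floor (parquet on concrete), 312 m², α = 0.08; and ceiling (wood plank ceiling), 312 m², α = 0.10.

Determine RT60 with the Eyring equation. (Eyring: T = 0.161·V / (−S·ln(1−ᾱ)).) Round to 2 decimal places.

2.27 seconds

Total surface area S = 5.3 + 330.3 + 2.3 + 18.5 + 13.6 + 312 + 312 = 994.0 m².
Σ(Sᵢαᵢ) = 5.3×0.39 + 330.3×0.11 + 2.3×0.04 + 18.5×0.13 + 13.6×0.57 + 312×0.08 + 312×0.10 = 104.809.
ᾱ = 104.809 / 994.0 = 0.1054.
−S·ln(1−ᾱ) = −994.0 × ln(1 − 0.1054) = 110.710.
V = 24 × 13 × 5 = 1560 m³.
T = 0.161·V/[−S·ln(1−ᾱ)] = 0.161·1560/110.710 = 2.27 s.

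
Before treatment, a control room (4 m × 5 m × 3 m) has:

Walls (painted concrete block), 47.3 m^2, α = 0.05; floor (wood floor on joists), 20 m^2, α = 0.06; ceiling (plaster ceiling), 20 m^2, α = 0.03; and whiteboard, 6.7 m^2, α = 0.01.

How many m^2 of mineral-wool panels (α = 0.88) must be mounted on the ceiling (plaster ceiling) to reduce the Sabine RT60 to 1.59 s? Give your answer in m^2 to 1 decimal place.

2.2

A₁ = Σ Sᵢαᵢ = 47.3·0.05 + 20·0.06 + 20·0.03 + 6.7·0.01 = 4.232 sabins.
V = 60 m³. Target absorption A₂ = 0.161 × 60 / 1.59 = 6.075 sabins.
ΔA needed = 6.075 − 4.232 = 1.843 sabins.
Net gain per m^2: Δα = 0.88 − 0.03 = 0.85.
Panel area = 1.843 / 0.85 = 2.2 m^2.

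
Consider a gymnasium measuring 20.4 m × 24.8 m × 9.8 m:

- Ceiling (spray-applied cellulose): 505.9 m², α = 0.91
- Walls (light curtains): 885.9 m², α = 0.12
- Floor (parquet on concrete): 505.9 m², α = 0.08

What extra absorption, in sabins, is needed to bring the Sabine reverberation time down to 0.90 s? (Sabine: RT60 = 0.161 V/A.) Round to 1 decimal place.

279.8 sabins

A₁ = Σ Sᵢαᵢ = 505.9·0.91 + 885.9·0.12 + 505.9·0.08 = 607.149 sabins.
For T = 0.90 s, need A₂ = 0.161·V/T = 0.161·4958.016/0.90 = 886.934 sabins.
Shortfall: 886.934 − 607.149 = 279.8 sabins.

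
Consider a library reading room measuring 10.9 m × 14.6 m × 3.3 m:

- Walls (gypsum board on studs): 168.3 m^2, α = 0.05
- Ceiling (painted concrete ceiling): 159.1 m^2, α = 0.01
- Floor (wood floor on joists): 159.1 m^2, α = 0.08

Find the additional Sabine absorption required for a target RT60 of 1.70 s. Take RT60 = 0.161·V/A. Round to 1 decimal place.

27.0 sabins

Summing Sᵢαᵢ: 8.415 + 1.591 + 12.728 → A₁ = 22.734 sabins.
Target A₂ = 0.161·525.162/1.70 = 49.736 sabins (V = 525.162 m³).
Shortfall: 49.736 − 22.734 = 27.0 sabins.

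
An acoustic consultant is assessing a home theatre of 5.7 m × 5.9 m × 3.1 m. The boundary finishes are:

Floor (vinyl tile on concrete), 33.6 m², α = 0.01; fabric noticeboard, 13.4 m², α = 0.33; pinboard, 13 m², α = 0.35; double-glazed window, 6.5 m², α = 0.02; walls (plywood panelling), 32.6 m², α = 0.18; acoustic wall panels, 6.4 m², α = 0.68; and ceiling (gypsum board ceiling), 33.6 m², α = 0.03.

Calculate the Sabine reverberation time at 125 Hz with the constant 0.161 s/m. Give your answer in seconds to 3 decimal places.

Summing Sᵢαᵢ: 0.336 + 4.422 + 4.550 + 0.130 + 5.868 + 4.352 + 1.008 → A = 20.666 sabins.
Room volume: 104.253 m³.
T = 0.161 V/A = 0.161·104.253/20.666 = 0.812 s.

0.812 sec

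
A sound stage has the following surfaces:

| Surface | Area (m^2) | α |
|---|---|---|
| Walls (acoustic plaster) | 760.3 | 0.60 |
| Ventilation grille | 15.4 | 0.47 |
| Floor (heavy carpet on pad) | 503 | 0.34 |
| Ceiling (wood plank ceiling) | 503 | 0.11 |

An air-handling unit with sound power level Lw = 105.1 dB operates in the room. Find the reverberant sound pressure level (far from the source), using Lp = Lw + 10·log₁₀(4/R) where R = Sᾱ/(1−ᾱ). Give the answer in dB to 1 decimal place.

A = 689.768 sabins; S = 1781.7 m^2.
ᾱ = 0.3871, so room constant R = A/(1−ᾱ) = 1125.417 m^2.
Lp = 105.1 + 10·log₁₀(4/1125.417) = 105.1 + (-24.49) = 80.6 dB.

80.6 dB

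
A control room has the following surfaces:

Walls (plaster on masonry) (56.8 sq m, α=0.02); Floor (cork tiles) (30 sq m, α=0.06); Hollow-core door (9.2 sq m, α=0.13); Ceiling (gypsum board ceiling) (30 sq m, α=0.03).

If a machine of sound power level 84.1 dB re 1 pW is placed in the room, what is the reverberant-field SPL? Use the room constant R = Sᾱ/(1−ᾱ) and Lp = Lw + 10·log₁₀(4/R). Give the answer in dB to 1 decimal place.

Σ(Sᵢαᵢ) = 56.8×0.02 + 30×0.06 + 9.2×0.13 + 30×0.03 = 5.032; total area S = 126.0 sq m.
ᾱ = 0.0399, so room constant R = A/(1−ᾱ) = 5.241 sq m.
Lp = Lw + 10 log₁₀(4/R) = 84.1 -1.17 = 82.9 dB.

82.9 dB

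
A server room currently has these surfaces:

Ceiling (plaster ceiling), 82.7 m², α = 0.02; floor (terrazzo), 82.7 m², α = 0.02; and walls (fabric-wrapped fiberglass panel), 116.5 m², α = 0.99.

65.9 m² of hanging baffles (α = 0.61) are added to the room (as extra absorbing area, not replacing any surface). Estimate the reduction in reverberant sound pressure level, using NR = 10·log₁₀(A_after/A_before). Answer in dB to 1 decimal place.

Total absorption A_before = 82.7*0.02 + 82.7*0.02 + 116.5*0.99
  = 1.654 + 1.654 + 115.335 = 118.643 m² sabins.
Added absorption = 65.9 × 0.61 = 40.199 sabins.
A_after = 118.643 + 40.199 = 158.842 sabins.
NR = 10·log₁₀(158.842/118.643) = 1.3 dB.

1.3 dB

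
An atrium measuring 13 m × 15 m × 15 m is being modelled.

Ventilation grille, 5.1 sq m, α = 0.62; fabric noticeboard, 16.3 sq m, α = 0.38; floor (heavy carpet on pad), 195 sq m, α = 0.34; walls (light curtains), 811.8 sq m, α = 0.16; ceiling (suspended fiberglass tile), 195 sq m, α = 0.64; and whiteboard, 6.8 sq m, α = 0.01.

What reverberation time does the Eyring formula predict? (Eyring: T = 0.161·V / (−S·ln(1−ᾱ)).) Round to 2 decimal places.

1.22 s

Total surface area S = 5.1 + 16.3 + 195 + 811.8 + 195 + 6.8 = 1230.0 sq m.
Σ(Sᵢαᵢ) = 5.1·0.62 + 16.3·0.38 + 195·0.34 + 811.8·0.16 + 195·0.64 + 6.8·0.01 = 330.412.
ᾱ = 330.412 / 1230.0 = 0.2686.
−S·ln(1−ᾱ) = −1230.0 × ln(1 − 0.2686) = 384.738.
V = 13 × 15 × 15 = 2925 m³.
RT60 = 0.161 × 2925 / 384.738 = 1.22 s.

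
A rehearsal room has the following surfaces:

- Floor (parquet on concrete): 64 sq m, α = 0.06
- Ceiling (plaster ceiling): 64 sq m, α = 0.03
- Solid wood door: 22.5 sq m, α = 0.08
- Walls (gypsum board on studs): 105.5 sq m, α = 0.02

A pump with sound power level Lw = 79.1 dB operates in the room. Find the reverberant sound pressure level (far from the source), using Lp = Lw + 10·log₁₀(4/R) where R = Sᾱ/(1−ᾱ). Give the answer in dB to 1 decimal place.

Σ(Sᵢαᵢ) = 64·0.06 + 64·0.03 + 22.5·0.08 + 105.5·0.02 = 9.670; total area S = 256.0 sq m.
ᾱ = 0.0378, so room constant R = A/(1−ᾱ) = 10.050 sq m.
Lp = 79.1 + 10·log₁₀(4/10.050) = 79.1 + (-4.00) = 75.1 dB.

75.1 dB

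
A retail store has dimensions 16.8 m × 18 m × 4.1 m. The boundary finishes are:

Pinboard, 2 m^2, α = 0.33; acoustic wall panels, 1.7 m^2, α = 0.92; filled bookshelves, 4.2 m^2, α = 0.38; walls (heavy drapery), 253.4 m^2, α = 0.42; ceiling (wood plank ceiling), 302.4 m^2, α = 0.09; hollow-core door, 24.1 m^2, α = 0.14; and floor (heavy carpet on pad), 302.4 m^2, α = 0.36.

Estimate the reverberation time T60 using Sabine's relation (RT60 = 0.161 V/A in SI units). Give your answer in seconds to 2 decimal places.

A = Σ Sᵢαᵢ = 2·0.33 + 1.7·0.92 + 4.2·0.38 + 253.4·0.42 + 302.4·0.09 + 24.1·0.14 + 302.4·0.36 = 249.702 sabins.
Volume V = 16.8 × 18 × 4.1 = 1239.84 m³.
RT60 = 0.161 · V / A = 0.161 × 1239.84 / 249.702 = 0.80 s.

0.80 s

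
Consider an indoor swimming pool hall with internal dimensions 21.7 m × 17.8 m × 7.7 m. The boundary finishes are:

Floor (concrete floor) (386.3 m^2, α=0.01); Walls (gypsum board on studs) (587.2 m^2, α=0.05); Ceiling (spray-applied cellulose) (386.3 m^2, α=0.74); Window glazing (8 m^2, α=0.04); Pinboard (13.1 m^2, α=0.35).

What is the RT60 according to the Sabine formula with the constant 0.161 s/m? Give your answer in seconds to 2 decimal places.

A = Σ Sᵢαᵢ = 386.3*0.01 + 587.2*0.05 + 386.3*0.74 + 8*0.04 + 13.1*0.35 = 323.990 sabins.
Room volume: 2974.202 m³.
RT60 = 0.161 · V / A = 0.161 × 2974.202 / 323.990 = 1.48 s.

1.48 s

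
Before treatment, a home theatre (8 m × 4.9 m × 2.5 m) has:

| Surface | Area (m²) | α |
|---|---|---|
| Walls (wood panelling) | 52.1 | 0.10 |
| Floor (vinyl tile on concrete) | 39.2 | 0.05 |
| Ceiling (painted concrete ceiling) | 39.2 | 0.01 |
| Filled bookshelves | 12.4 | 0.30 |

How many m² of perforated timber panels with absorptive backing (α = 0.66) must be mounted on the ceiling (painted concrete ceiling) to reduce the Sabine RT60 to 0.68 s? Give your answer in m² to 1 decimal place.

Total absorption A₁ = 52.1*0.10 + 39.2*0.05 + 39.2*0.01 + 12.4*0.30
  = 5.210 + 1.960 + 0.392 + 3.720 = 11.282 m² sabins.
Required A₂ = 0.161·98/0.68 = 23.203 sabins.
Absorption to add: 23.203 − 11.282 = 11.921 sabins.
Each m² of panel replacing the ceiling (painted concrete ceiling) adds (0.66 − 0.01) = 0.65 sabins.
Area = ΔA/Δα = 11.921/0.65 = 18.3 m².

18.3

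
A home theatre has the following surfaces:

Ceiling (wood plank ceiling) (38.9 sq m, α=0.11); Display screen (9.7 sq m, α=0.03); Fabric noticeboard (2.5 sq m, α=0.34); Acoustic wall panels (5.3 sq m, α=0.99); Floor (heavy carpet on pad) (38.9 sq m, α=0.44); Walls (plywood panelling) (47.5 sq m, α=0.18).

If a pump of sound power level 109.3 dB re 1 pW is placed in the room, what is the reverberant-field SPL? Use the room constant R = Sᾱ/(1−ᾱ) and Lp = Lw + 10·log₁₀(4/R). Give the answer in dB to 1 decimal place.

A = 36.333 sabins; S = 142.8 sq m.
ᾱ = 0.2544, so room constant R = A/(1−ᾱ) = 48.730 sq m.
Lp = 109.3 + 10·log₁₀(4/48.730) = 109.3 + (-10.86) = 98.4 dB.

98.4 dB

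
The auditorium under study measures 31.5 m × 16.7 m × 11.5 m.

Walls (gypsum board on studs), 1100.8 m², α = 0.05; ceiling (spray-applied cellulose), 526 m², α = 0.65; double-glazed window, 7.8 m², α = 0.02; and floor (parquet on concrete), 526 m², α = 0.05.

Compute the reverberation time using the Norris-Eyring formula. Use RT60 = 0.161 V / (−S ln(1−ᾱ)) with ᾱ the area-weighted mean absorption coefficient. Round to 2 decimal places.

Total surface area S = 1100.8 + 526 + 7.8 + 526 = 2160.6 m².
Absorption A = 1100.8·0.05 + 526·0.65 + 7.8·0.02 + 526·0.05 = 423.396 sabins.
Mean coefficient ᾱ = A/S = 0.1960.
Eyring denominator: −S ln(1−ᾱ) = 471.348.
V = 31.5 × 16.7 × 11.5 = 6049.575 m³.
T = 0.161·V/[−S·ln(1−ᾱ)] = 0.161·6049.575/471.348 = 2.07 s.

2.07 s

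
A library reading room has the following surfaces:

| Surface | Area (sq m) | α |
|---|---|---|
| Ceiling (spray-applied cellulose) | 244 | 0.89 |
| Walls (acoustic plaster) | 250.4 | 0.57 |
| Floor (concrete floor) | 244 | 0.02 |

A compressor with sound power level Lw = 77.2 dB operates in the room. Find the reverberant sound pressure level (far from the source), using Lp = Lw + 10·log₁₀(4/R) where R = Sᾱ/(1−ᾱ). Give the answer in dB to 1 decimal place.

Σ(Sᵢαᵢ) = 244×0.89 + 250.4×0.57 + 244×0.02 = 364.768; total area S = 738.4 sq m.
ᾱ = 0.4940, so room constant R = A/(1−ᾱ) = 720.885 sq m.
Lp = 77.2 + 10·log₁₀(4/720.885) = 77.2 + (-22.56) = 54.6 dB.

54.6 dB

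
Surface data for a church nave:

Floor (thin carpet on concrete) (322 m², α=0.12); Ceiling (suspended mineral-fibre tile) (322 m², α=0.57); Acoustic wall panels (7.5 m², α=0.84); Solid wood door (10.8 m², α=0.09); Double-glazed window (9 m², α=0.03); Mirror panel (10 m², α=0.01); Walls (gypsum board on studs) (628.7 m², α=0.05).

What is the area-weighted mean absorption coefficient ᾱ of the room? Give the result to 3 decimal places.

S = Σ Sᵢ = 322 + 322 + 7.5 + 10.8 + 9 + 10 + 628.7 = 1310.0 m².
Σ(Sᵢαᵢ) = 322*0.12 + 322*0.57 + 7.5*0.84 + 10.8*0.09 + 9*0.03 + 10*0.01 + 628.7*0.05 = 261.257.
ᾱ = 261.257 / 1310.0 = 0.199.

0.199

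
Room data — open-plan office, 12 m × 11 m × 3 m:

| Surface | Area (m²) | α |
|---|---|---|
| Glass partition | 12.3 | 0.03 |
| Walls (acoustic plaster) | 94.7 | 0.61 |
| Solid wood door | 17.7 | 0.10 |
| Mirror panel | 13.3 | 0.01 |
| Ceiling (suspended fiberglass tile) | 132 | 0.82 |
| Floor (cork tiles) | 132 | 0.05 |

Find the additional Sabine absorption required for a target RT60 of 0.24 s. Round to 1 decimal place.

90.8 sabins

Total absorption A₁ = 12.3·0.03 + 94.7·0.61 + 17.7·0.10 + 13.3·0.01 + 132·0.82 + 132·0.05
  = 0.369 + 57.767 + 1.770 + 0.133 + 108.240 + 6.600 = 174.879 m² sabins.
V = 396 m³. Required absorption A₂ = 0.161 × 396 / 0.24 = 265.650 sabins.
ΔA = A₂ − A₁ = 265.650 − 174.879 = 90.8 sabins.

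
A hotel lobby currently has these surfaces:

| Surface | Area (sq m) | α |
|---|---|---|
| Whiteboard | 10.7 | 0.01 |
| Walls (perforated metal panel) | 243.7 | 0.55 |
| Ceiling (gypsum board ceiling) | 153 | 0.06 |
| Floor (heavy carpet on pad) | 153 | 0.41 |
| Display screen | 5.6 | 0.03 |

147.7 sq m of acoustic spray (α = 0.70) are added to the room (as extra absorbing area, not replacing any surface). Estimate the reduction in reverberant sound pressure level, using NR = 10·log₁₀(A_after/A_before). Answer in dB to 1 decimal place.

1.8 dB

A_before = Σ Sᵢαᵢ = 10.7×0.01 + 243.7×0.55 + 153×0.06 + 153×0.41 + 5.6×0.03 = 206.220 sabins.
Treatment contributes 147.7·0.70 = 103.390 sabins.
A_after = 206.220 + 103.390 = 309.610 sabins.
Reduction = 10 log₁₀(A_after/A_before) = 10 log₁₀(1.5014) = 1.8 dB.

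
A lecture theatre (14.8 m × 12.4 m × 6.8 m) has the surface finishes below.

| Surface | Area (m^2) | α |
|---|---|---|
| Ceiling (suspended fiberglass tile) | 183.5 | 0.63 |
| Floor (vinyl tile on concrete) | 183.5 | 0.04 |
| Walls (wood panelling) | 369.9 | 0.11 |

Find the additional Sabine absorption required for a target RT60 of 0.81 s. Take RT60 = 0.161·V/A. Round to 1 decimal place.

Equivalent absorption area: A₁ = 183.5*0.63 + 183.5*0.04 + 369.9*0.11 = 163.634 m^2.
For T = 0.81 s, need A₂ = 0.161·V/T = 0.161·1247.936/0.81 = 248.047 sabins.
Additional absorption ΔA = 248.047 − 163.634 = 84.4 sabins.

84.4 sabins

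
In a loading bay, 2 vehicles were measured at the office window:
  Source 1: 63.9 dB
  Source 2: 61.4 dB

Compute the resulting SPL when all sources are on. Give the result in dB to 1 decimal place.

65.8 dB

Sum in the linear (power) domain: Σ 10^(Lᵢ/10) = 10^(63.9/10) + 10^(61.4/10) = 3.835e+06.
L_total = 10·log₁₀(3.835e+06) = 65.8 dB.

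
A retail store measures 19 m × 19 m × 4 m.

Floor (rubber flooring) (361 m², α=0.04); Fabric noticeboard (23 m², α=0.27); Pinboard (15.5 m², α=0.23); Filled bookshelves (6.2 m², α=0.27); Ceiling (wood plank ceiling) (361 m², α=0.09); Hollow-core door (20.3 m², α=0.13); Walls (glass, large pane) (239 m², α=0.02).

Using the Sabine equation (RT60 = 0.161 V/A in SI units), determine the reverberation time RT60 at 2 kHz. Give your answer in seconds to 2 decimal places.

Total absorption A = 361×0.04 + 23×0.27 + 15.5×0.23 + 6.2×0.27 + 361×0.09 + 20.3×0.13 + 239×0.02
  = 14.440 + 6.210 + 3.565 + 1.674 + 32.490 + 2.639 + 4.780 = 65.798 m² sabins.
Room volume: 1444 m³.
T = 0.161 V/A = 0.161·1444/65.798 = 3.53 s.

3.53 s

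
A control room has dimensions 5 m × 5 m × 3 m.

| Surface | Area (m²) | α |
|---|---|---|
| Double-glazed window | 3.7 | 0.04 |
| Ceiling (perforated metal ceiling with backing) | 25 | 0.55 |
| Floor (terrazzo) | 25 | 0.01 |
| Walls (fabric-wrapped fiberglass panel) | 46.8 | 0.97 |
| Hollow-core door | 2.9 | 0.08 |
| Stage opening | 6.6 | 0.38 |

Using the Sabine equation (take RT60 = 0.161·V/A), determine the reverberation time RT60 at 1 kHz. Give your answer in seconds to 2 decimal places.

A = Σ Sᵢαᵢ = 3.7·0.04 + 25·0.55 + 25·0.01 + 46.8·0.97 + 2.9·0.08 + 6.6·0.38 = 62.284 sabins.
Volume V = 5 × 5 × 3 = 75 m³.
Sabine: RT60 = 0.161 × 75 / 62.284 = 0.19 s.

0.19 sec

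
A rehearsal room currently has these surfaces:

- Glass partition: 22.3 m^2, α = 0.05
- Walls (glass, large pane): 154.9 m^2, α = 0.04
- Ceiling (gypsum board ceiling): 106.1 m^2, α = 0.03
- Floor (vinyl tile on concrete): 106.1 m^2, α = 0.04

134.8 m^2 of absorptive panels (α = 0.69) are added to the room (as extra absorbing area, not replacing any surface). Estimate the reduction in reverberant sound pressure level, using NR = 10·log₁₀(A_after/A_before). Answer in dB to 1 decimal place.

8.6 dB

Summing Sᵢαᵢ: 1.115 + 6.196 + 3.183 + 4.244 → A_before = 14.738 sabins.
Added absorption = 134.8 × 0.69 = 93.012 sabins.
New total A_after = 107.750 sabins.
NR = 10·log₁₀(107.750/14.738) = 8.6 dB.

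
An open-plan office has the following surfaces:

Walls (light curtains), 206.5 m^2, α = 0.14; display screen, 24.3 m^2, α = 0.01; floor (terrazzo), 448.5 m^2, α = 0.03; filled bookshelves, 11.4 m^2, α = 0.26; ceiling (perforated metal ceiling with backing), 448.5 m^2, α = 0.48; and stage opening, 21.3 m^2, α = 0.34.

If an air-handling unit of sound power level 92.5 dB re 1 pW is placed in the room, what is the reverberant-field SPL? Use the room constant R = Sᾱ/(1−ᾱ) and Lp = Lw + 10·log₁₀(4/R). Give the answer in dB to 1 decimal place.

73.1 dB

A = 268.094 sabins; S = 1160.5 m^2.
ᾱ = 0.2310, so room constant R = A/(1−ᾱ) = 348.627 m^2.
Lp = Lw + 10 log₁₀(4/R) = 92.5 -19.40 = 73.1 dB.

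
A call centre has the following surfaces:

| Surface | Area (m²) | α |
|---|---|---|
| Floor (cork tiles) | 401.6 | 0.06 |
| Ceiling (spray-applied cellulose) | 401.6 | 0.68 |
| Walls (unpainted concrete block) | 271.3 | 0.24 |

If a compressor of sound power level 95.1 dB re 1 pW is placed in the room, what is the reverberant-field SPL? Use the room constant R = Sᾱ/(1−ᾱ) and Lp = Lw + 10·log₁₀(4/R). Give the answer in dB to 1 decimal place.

Σ(Sᵢαᵢ) = 401.6×0.06 + 401.6×0.68 + 271.3×0.24 = 362.296; total area S = 1074.5 m².
ᾱ = 362.296/1074.5 = 0.3372; R = Sᾱ/(1−ᾱ) = 362.296/(1−0.3372) = 546.614 m².
Lp = 95.1 + 10·log₁₀(4/546.614) = 95.1 + (-21.36) = 73.7 dB.

73.7 dB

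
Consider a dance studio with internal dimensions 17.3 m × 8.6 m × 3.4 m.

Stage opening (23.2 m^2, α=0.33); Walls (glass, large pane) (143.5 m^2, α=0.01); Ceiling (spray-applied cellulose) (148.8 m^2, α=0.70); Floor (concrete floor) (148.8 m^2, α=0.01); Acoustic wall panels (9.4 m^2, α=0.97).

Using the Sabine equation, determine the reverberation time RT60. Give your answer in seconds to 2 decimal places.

Total absorption A = 23.2*0.33 + 143.5*0.01 + 148.8*0.70 + 148.8*0.01 + 9.4*0.97
  = 7.656 + 1.435 + 104.160 + 1.488 + 9.118 = 123.857 m^2 sabins.
V = 17.3·8.6·3.4 = 505.852 m³.
T = 0.161 V/A = 0.161·505.852/123.857 = 0.66 s.

0.66 sec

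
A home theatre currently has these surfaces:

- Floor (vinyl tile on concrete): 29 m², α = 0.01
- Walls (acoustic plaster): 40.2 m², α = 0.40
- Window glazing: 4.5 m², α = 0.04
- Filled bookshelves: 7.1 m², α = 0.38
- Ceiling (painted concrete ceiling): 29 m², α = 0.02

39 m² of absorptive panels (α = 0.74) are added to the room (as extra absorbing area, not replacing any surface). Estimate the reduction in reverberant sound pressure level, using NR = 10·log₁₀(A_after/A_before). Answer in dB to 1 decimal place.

3.9 dB

Total absorption A_before = 29·0.01 + 40.2·0.40 + 4.5·0.04 + 7.1·0.38 + 29·0.02
  = 0.290 + 16.080 + 0.180 + 2.698 + 0.580 = 19.828 m² sabins.
Added absorption = 39 × 0.74 = 28.860 sabins.
A_after = 19.828 + 28.860 = 48.688 sabins.
Reduction = 10 log₁₀(A_after/A_before) = 10 log₁₀(2.4555) = 3.9 dB.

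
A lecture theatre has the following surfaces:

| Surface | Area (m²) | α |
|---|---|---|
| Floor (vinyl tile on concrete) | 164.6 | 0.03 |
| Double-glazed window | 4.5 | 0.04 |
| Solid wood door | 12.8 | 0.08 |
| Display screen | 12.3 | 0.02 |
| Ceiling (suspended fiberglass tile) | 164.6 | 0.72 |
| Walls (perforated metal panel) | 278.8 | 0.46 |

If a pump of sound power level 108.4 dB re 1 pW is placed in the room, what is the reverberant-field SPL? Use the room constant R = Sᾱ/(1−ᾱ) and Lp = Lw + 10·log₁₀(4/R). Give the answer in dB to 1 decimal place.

88.2 dB

A = 253.148 sabins; S = 637.6 m².
ᾱ = 0.3970, so room constant R = A/(1−ᾱ) = 419.814 m².
Lp = 108.4 + 10·log₁₀(4/419.814) = 108.4 + (-20.21) = 88.2 dB.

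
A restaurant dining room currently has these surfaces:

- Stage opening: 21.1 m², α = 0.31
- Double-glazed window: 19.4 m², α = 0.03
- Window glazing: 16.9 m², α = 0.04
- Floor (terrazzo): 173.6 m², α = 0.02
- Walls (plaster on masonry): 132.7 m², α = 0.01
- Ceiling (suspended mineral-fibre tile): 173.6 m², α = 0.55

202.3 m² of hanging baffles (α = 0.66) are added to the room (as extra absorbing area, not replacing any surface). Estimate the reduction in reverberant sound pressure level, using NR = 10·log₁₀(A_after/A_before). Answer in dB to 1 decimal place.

A_before = Σ Sᵢαᵢ = 21.1*0.31 + 19.4*0.03 + 16.9*0.04 + 173.6*0.02 + 132.7*0.01 + 173.6*0.55 = 108.078 sabins.
Treatment contributes 202.3·0.66 = 133.518 sabins.
New total A_after = 241.596 sabins.
Reduction = 10 log₁₀(A_after/A_before) = 10 log₁₀(2.2354) = 3.5 dB.

3.5 dB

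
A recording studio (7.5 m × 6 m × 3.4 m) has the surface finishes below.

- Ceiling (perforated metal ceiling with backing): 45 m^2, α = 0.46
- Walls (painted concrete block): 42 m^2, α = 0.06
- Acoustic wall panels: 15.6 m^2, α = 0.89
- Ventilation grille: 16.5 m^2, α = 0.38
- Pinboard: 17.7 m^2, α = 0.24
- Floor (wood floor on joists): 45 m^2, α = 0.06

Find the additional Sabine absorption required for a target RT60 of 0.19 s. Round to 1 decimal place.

Total absorption A₁ = 45·0.46 + 42·0.06 + 15.6·0.89 + 16.5·0.38 + 17.7·0.24 + 45·0.06
  = 20.700 + 2.520 + 13.884 + 6.270 + 4.248 + 2.700 = 50.322 m^2 sabins.
For T = 0.19 s, need A₂ = 0.161·V/T = 0.161·153/0.19 = 129.647 sabins.
Additional absorption ΔA = 129.647 − 50.322 = 79.3 sabins.

79.3 sabins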